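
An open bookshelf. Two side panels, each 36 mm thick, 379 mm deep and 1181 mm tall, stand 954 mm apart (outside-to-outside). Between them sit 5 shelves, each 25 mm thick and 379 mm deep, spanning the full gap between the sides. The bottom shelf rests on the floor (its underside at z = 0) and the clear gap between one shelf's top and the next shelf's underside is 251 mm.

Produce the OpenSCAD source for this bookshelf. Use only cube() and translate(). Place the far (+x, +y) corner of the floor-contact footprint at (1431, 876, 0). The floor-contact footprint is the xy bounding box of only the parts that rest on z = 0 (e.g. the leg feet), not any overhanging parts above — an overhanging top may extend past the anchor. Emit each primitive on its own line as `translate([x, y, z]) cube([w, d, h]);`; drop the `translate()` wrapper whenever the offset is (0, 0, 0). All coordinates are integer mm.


translate([477, 497, 0]) cube([36, 379, 1181]);
translate([1395, 497, 0]) cube([36, 379, 1181]);
translate([513, 497, 0]) cube([882, 379, 25]);
translate([513, 497, 276]) cube([882, 379, 25]);
translate([513, 497, 552]) cube([882, 379, 25]);
translate([513, 497, 828]) cube([882, 379, 25]);
translate([513, 497, 1104]) cube([882, 379, 25]);


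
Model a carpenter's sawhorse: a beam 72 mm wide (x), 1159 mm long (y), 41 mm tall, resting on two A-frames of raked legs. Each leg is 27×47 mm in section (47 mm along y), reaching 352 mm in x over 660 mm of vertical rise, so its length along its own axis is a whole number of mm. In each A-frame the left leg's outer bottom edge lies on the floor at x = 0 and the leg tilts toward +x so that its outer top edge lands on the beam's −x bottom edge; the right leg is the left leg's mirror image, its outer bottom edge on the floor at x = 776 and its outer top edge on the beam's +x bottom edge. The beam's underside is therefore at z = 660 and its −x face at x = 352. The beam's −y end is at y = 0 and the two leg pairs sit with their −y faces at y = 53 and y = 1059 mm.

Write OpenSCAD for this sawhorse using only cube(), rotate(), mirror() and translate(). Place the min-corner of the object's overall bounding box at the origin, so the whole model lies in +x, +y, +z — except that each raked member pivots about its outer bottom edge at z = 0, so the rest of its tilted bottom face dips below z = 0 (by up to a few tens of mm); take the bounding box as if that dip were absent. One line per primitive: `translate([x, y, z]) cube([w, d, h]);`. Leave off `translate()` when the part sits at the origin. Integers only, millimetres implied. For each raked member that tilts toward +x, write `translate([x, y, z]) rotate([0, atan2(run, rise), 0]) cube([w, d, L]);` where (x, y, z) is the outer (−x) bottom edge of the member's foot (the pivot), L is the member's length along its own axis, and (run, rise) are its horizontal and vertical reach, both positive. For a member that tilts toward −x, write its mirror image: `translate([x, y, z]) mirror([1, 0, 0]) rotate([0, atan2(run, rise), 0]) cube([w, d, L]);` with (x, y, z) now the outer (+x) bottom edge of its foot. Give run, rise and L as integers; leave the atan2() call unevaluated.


translate([352, 0, 660]) cube([72, 1159, 41]);
translate([0, 53, 0]) rotate([0, atan2(352, 660), 0]) cube([27, 47, 748]);
translate([776, 53, 0]) mirror([1, 0, 0]) rotate([0, atan2(352, 660), 0]) cube([27, 47, 748]);
translate([0, 1059, 0]) rotate([0, atan2(352, 660), 0]) cube([27, 47, 748]);
translate([776, 1059, 0]) mirror([1, 0, 0]) rotate([0, atan2(352, 660), 0]) cube([27, 47, 748]);


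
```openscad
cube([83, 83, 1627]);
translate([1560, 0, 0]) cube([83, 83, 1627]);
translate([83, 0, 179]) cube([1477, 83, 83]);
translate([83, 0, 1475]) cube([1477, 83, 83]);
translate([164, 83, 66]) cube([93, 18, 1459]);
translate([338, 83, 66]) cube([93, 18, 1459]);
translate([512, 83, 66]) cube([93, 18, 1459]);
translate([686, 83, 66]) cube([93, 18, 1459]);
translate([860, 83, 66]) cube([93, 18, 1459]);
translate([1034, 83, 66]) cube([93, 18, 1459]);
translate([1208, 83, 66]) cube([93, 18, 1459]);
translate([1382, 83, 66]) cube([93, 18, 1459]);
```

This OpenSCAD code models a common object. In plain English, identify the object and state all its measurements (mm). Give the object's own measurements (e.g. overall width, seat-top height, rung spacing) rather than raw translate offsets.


A fence section. Two 83×83 mm posts, 1627 mm tall, stand on the floor with a clear span of 1477 mm between their inner faces. Two horizontal rails of 83×83 mm section span the gap between the posts with their undersides at z = 179 mm and z = 1475 mm, flush with the posts' −y face. 8 pickets, each 93 mm wide, 18 mm thick and 1459 mm tall, are fixed to the +y face of the rails with their bottoms at z = 66 mm, spaced across the span with a 81 mm gap after the −x post and between neighbouring pickets, with 85 mm left before the +x post.


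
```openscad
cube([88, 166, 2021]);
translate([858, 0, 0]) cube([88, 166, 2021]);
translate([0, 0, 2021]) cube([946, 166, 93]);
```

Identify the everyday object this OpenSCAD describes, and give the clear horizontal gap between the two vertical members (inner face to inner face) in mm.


A door frame. The clear opening width is 770 mm.

Two 2021 mm tall posts with a header on top — a door frame. The left jamb is 88 mm wide at x = 0; the right jamb starts at x = 858. The clear opening is 858 − 88 = 770 mm.


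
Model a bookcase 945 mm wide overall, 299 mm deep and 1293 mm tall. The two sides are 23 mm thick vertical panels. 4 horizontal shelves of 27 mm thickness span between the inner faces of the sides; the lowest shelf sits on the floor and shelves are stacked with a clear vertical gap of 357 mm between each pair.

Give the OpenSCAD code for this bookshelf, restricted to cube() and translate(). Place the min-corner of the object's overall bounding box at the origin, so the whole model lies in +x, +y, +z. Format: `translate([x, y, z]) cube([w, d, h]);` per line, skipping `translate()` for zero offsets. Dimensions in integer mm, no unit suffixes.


cube([23, 299, 1293]);
translate([922, 0, 0]) cube([23, 299, 1293]);
translate([23, 0, 0]) cube([899, 299, 27]);
translate([23, 0, 384]) cube([899, 299, 27]);
translate([23, 0, 768]) cube([899, 299, 27]);
translate([23, 0, 1152]) cube([899, 299, 27]);


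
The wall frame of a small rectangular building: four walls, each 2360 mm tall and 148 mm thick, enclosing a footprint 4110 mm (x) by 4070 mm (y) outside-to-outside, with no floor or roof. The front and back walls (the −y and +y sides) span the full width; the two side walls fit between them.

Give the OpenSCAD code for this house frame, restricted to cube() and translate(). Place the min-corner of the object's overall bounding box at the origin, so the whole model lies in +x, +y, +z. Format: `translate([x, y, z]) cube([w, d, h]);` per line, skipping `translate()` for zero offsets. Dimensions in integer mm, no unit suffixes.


cube([4110, 148, 2360]);
translate([0, 3922, 0]) cube([4110, 148, 2360]);
translate([0, 148, 0]) cube([148, 3774, 2360]);
translate([3962, 148, 0]) cube([148, 3774, 2360]);


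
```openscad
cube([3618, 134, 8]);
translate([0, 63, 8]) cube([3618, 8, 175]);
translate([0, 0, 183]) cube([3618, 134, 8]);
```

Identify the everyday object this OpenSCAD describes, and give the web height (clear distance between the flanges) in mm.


An I-beam. The web height is 175 mm.

Two wide flanges with a thin centred web — an I-beam. Overall 191 mm minus two 8 mm flanges gives a web of 191 − 2·8 = 175 mm.


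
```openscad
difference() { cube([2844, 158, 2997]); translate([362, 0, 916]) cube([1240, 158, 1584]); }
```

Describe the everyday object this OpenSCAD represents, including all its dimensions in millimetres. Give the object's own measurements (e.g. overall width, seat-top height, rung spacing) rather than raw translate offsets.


A wall 2844 mm long (x), 158 mm thick (y), 2997 mm tall, with a rectangular window opening cut through it. The opening is 1240 mm wide and 1584 mm tall; its sill is at z = 916 mm and its near (−x) edge is 362 mm from the wall's −x end. The opening passes through the full wall thickness.


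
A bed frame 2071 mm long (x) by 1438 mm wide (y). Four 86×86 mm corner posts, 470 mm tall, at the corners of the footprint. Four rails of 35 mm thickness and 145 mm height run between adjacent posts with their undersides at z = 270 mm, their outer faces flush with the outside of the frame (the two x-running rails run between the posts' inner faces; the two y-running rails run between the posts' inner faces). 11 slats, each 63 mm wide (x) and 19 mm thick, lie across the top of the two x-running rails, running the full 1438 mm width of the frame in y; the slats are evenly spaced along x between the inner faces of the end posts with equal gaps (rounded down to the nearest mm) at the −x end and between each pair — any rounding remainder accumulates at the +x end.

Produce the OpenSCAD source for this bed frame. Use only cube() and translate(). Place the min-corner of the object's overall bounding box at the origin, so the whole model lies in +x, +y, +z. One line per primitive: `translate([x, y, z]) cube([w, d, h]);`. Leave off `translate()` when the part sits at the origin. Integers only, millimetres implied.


cube([86, 86, 470]);
translate([0, 1352, 0]) cube([86, 86, 470]);
translate([1985, 0, 0]) cube([86, 86, 470]);
translate([1985, 1352, 0]) cube([86, 86, 470]);
translate([86, 0, 270]) cube([1899, 35, 145]);
translate([86, 1403, 270]) cube([1899, 35, 145]);
translate([0, 86, 270]) cube([35, 1266, 145]);
translate([2036, 86, 270]) cube([35, 1266, 145]);
translate([186, 0, 415]) cube([63, 1438, 19]);
translate([349, 0, 415]) cube([63, 1438, 19]);
translate([512, 0, 415]) cube([63, 1438, 19]);
translate([675, 0, 415]) cube([63, 1438, 19]);
translate([838, 0, 415]) cube([63, 1438, 19]);
translate([1001, 0, 415]) cube([63, 1438, 19]);
translate([1164, 0, 415]) cube([63, 1438, 19]);
translate([1327, 0, 415]) cube([63, 1438, 19]);
translate([1490, 0, 415]) cube([63, 1438, 19]);
translate([1653, 0, 415]) cube([63, 1438, 19]);
translate([1816, 0, 415]) cube([63, 1438, 19]);


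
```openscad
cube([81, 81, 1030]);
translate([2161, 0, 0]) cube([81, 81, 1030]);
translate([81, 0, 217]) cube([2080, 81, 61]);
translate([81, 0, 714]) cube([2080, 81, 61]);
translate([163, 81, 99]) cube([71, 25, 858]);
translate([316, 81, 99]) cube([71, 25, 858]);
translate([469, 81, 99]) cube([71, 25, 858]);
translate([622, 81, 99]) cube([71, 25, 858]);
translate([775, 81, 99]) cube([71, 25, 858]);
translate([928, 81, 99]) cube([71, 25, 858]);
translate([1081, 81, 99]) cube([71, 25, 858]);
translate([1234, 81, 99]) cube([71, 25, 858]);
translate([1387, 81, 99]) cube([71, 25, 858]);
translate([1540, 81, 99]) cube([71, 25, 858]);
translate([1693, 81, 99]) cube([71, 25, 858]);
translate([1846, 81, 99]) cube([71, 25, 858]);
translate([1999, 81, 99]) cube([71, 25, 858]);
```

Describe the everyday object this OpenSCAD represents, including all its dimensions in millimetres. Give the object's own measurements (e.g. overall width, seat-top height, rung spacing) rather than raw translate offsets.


A fence section. Two 81×81 mm posts, 1030 mm tall, stand on the floor with a clear span of 2080 mm between their inner faces. Two horizontal rails of 81×61 mm section span the gap between the posts with their undersides at z = 217 mm and z = 714 mm, flush with the posts' −y face. 13 pickets, each 71 mm wide, 25 mm thick and 858 mm tall, are fixed to the +y face of the rails with their bottoms at z = 99 mm, spaced across the span with a 82 mm gap after the −x post and between neighbouring pickets, with 91 mm left before the +x post.


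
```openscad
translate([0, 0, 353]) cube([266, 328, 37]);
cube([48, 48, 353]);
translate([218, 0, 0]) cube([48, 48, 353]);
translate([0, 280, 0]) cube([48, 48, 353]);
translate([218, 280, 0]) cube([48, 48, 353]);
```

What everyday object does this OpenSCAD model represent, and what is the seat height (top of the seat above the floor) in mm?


A stool. The seat height is 390 mm.

A 266×328×37 slab at z = 353 on four corner posts — a stool. The seat top is 353 + 37 = 390 mm.


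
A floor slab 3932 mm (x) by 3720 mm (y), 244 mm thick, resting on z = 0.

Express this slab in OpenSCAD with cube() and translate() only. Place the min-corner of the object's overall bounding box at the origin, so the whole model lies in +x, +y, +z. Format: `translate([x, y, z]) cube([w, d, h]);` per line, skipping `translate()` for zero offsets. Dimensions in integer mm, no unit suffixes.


cube([3932, 3720, 244]);


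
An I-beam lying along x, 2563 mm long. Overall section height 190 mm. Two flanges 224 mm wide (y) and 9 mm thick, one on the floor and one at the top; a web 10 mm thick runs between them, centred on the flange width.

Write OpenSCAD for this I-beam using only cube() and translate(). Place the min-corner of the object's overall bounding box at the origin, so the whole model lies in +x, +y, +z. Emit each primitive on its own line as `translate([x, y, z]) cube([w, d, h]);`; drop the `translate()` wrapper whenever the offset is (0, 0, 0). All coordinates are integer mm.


cube([2563, 224, 9]);
translate([0, 107, 9]) cube([2563, 10, 172]);
translate([0, 0, 181]) cube([2563, 224, 9]);


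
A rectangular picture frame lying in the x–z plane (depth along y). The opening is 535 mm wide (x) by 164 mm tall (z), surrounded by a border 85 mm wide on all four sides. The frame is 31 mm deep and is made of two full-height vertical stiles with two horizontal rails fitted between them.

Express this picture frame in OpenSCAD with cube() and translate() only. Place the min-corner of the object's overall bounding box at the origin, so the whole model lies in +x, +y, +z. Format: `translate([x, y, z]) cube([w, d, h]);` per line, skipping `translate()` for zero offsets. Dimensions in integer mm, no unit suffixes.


cube([85, 31, 334]);
translate([620, 0, 0]) cube([85, 31, 334]);
translate([85, 0, 0]) cube([535, 31, 85]);
translate([85, 0, 249]) cube([535, 31, 85]);


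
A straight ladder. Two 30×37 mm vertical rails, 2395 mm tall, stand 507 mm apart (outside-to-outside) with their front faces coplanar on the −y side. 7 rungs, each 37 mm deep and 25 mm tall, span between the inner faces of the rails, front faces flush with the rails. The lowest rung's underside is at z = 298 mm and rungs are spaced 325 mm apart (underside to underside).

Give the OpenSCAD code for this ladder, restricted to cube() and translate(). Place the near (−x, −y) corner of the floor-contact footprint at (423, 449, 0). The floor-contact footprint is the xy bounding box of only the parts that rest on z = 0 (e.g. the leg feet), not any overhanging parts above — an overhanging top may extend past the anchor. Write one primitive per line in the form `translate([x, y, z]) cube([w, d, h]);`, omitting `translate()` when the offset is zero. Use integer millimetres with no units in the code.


// rung span = 507 - 2*30 = 447
// rung[k] z = 298 + k*325
translate([423, 449, 0]) cube([30, 37, 2395]);
translate([900, 449, 0]) cube([30, 37, 2395]);
translate([453, 449, 298]) cube([447, 37, 25]);
translate([453, 449, 623]) cube([447, 37, 25]);
translate([453, 449, 948]) cube([447, 37, 25]);
translate([453, 449, 1273]) cube([447, 37, 25]);
translate([453, 449, 1598]) cube([447, 37, 25]);
translate([453, 449, 1923]) cube([447, 37, 25]);
translate([453, 449, 2248]) cube([447, 37, 25]);


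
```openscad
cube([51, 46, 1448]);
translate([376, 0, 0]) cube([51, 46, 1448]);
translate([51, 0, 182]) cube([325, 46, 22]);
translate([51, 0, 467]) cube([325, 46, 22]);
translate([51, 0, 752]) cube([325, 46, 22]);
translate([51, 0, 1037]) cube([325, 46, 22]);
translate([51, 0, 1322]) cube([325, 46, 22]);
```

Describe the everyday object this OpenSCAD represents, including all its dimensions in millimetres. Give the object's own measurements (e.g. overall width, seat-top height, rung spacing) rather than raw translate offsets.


A straight ladder. Two 51×46 mm vertical rails, 1448 mm tall, stand 427 mm apart (outside-to-outside) with their front faces coplanar on the −y side. 5 rungs, each 46 mm deep and 22 mm tall, span between the inner faces of the rails, front faces flush with the rails. The lowest rung's underside is at z = 182 mm and rungs are spaced 285 mm apart (underside to underside).


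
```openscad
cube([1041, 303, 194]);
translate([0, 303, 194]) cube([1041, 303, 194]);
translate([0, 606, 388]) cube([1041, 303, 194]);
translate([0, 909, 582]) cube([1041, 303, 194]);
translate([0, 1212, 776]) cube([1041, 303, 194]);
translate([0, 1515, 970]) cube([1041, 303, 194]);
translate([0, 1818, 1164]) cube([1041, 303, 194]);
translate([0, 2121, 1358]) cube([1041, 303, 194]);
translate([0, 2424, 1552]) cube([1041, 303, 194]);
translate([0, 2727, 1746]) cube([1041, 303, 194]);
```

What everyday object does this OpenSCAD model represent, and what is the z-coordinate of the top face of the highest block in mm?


A staircase. The total rise is 1940 mm.

10 identical blocks, each offset up and back from the previous — a staircase. Each step is 194 mm tall and there are 10 of them, so the total rise is 10 × 194 = 1940 mm.


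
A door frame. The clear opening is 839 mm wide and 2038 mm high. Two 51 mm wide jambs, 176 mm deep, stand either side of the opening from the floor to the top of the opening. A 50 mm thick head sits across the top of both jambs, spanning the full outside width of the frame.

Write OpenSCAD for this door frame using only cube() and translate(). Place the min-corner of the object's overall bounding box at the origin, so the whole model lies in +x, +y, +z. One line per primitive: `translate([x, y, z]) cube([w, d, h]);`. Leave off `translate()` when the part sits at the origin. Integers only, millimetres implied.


cube([51, 176, 2038]);
translate([890, 0, 0]) cube([51, 176, 2038]);
translate([0, 0, 2038]) cube([941, 176, 50]);


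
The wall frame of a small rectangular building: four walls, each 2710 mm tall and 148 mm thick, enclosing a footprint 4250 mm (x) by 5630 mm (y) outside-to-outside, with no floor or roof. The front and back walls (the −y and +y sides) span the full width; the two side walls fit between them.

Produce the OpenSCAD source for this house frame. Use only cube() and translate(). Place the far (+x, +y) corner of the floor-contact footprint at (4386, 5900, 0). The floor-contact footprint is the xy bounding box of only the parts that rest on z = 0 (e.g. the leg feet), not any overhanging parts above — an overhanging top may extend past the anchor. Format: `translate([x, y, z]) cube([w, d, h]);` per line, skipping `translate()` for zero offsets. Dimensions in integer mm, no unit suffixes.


translate([136, 270, 0]) cube([4250, 148, 2710]);
translate([136, 5752, 0]) cube([4250, 148, 2710]);
translate([136, 418, 0]) cube([148, 5334, 2710]);
translate([4238, 418, 0]) cube([148, 5334, 2710]);


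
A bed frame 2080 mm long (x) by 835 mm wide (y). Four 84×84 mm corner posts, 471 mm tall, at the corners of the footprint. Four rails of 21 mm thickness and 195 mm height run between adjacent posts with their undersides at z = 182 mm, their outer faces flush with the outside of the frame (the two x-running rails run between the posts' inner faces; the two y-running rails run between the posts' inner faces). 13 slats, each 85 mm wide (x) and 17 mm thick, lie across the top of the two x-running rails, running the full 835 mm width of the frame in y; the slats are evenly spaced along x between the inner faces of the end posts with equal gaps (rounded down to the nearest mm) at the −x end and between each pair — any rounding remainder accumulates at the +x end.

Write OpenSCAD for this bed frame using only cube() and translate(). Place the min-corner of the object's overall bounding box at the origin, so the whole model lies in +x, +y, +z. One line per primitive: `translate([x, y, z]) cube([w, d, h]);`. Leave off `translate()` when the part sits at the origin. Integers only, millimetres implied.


// slat z = rail_z + rail_h = 182 + 195 = 377
// slat gap = ⌊(1912 − 13·85) / 14⌋ = 57
cube([84, 84, 471]);
translate([0, 751, 0]) cube([84, 84, 471]);
translate([1996, 0, 0]) cube([84, 84, 471]);
translate([1996, 751, 0]) cube([84, 84, 471]);
translate([84, 0, 182]) cube([1912, 21, 195]);
translate([84, 814, 182]) cube([1912, 21, 195]);
translate([0, 84, 182]) cube([21, 667, 195]);
translate([2059, 84, 182]) cube([21, 667, 195]);
translate([141, 0, 377]) cube([85, 835, 17]);
translate([283, 0, 377]) cube([85, 835, 17]);
translate([425, 0, 377]) cube([85, 835, 17]);
translate([567, 0, 377]) cube([85, 835, 17]);
translate([709, 0, 377]) cube([85, 835, 17]);
translate([851, 0, 377]) cube([85, 835, 17]);
translate([993, 0, 377]) cube([85, 835, 17]);
translate([1135, 0, 377]) cube([85, 835, 17]);
translate([1277, 0, 377]) cube([85, 835, 17]);
translate([1419, 0, 377]) cube([85, 835, 17]);
translate([1561, 0, 377]) cube([85, 835, 17]);
translate([1703, 0, 377]) cube([85, 835, 17]);
translate([1845, 0, 377]) cube([85, 835, 17]);


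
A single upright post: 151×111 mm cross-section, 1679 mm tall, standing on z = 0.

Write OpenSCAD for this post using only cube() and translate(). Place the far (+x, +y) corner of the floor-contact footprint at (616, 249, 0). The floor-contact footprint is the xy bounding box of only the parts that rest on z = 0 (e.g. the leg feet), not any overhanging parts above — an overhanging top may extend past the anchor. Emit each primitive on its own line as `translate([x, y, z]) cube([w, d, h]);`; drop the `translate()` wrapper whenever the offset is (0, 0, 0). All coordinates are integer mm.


translate([465, 138, 0]) cube([151, 111, 1679]);


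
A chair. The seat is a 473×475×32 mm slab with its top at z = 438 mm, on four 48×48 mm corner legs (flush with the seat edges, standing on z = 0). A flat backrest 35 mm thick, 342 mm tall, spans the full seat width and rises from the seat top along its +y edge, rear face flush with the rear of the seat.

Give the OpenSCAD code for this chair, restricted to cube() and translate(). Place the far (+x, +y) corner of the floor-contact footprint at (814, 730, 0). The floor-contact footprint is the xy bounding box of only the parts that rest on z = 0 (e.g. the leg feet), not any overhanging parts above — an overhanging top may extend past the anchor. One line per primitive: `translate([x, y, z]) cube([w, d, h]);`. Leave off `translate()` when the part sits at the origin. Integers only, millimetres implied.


// leg_h = 438 - 32 = 406
translate([341, 255, 406]) cube([473, 475, 32]);
translate([341, 255, 0]) cube([48, 48, 406]);
translate([766, 255, 0]) cube([48, 48, 406]);
translate([341, 682, 0]) cube([48, 48, 406]);
translate([766, 682, 0]) cube([48, 48, 406]);
translate([341, 695, 438]) cube([473, 35, 342]);


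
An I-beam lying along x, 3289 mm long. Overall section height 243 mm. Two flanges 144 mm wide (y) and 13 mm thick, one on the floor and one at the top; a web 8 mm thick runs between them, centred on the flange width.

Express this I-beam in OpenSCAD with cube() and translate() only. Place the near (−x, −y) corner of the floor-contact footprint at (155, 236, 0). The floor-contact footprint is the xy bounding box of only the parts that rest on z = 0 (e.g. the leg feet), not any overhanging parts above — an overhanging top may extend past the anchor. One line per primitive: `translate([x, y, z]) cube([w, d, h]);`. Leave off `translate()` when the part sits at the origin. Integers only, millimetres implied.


translate([155, 236, 0]) cube([3289, 144, 13]);
translate([155, 304, 13]) cube([3289, 8, 217]);
translate([155, 236, 230]) cube([3289, 144, 13]);


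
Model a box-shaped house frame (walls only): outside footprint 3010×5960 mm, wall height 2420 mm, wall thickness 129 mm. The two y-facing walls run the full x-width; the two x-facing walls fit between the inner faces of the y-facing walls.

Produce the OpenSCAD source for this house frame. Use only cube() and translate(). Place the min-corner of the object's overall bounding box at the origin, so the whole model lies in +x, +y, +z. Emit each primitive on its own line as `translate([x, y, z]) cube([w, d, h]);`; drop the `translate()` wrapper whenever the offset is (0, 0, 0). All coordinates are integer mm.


cube([3010, 129, 2420]);
translate([0, 5831, 0]) cube([3010, 129, 2420]);
translate([0, 129, 0]) cube([129, 5702, 2420]);
translate([2881, 129, 0]) cube([129, 5702, 2420]);


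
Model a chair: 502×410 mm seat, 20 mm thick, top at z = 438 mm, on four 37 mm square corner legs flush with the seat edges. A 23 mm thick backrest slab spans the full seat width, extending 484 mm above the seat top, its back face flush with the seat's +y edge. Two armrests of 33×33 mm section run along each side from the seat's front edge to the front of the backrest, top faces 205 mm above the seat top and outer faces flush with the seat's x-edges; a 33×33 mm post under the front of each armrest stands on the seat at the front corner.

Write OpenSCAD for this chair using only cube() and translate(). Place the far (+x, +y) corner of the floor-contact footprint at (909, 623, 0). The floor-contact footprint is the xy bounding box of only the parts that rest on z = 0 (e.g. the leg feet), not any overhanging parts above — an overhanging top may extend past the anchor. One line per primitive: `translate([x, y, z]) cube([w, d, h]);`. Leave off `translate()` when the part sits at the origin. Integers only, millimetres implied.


// leg_h = 438 - 20 = 418
// arm post h = 205 - 33 = 172
translate([407, 213, 418]) cube([502, 410, 20]);
translate([407, 213, 0]) cube([37, 37, 418]);
translate([872, 213, 0]) cube([37, 37, 418]);
translate([407, 586, 0]) cube([37, 37, 418]);
translate([872, 586, 0]) cube([37, 37, 418]);
translate([407, 600, 438]) cube([502, 23, 484]);
translate([407, 213, 610]) cube([33, 387, 33]);
translate([876, 213, 610]) cube([33, 387, 33]);
translate([407, 213, 438]) cube([33, 33, 172]);
translate([876, 213, 438]) cube([33, 33, 172]);


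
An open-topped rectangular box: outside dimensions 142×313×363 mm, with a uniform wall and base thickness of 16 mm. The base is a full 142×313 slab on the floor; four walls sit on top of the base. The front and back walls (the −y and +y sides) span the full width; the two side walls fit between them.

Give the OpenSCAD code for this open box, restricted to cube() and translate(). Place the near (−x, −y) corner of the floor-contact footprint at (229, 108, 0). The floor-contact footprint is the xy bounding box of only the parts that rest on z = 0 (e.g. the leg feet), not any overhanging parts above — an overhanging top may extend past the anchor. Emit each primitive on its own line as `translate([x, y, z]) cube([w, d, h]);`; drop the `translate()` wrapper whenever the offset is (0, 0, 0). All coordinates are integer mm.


translate([229, 108, 0]) cube([142, 313, 16]);
translate([229, 108, 16]) cube([142, 16, 347]);
translate([229, 405, 16]) cube([142, 16, 347]);
translate([229, 124, 16]) cube([16, 281, 347]);
translate([355, 124, 16]) cube([16, 281, 347]);


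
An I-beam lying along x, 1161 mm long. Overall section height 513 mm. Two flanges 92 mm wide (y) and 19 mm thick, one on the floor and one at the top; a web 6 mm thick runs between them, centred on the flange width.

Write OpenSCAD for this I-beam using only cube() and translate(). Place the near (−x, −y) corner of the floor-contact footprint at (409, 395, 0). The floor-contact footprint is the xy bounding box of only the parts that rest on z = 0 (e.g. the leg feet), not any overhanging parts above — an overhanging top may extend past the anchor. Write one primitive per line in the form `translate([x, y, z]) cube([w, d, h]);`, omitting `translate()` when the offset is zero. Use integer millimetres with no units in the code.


translate([409, 395, 0]) cube([1161, 92, 19]);
translate([409, 438, 19]) cube([1161, 6, 475]);
translate([409, 395, 494]) cube([1161, 92, 19]);


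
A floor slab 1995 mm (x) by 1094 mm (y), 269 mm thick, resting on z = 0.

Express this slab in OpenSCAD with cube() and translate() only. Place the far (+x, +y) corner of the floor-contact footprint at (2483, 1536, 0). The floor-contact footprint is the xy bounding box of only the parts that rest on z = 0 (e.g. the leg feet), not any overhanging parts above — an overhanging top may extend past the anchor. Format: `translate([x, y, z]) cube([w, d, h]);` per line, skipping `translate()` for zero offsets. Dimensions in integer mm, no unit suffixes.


translate([488, 442, 0]) cube([1995, 1094, 269]);


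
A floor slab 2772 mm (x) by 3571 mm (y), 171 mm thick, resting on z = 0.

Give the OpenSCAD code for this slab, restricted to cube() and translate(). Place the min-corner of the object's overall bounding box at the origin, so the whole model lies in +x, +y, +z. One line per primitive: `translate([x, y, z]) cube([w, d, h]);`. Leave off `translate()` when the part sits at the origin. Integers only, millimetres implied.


cube([2772, 3571, 171]);


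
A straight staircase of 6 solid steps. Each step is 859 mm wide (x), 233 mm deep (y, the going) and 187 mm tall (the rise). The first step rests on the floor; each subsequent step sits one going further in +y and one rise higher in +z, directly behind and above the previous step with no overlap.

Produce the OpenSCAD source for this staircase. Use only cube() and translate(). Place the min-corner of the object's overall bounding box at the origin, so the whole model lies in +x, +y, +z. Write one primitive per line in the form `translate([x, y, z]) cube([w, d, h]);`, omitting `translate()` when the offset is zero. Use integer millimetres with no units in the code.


cube([859, 233, 187]);
translate([0, 233, 187]) cube([859, 233, 187]);
translate([0, 466, 374]) cube([859, 233, 187]);
translate([0, 699, 561]) cube([859, 233, 187]);
translate([0, 932, 748]) cube([859, 233, 187]);
translate([0, 1165, 935]) cube([859, 233, 187]);


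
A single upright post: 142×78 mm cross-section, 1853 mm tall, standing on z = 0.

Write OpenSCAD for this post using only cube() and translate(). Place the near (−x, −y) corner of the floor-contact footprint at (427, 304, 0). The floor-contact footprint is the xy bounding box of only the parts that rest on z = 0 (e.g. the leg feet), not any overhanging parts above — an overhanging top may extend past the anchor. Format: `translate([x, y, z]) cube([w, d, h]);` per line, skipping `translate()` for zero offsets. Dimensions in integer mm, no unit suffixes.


translate([427, 304, 0]) cube([142, 78, 1853]);


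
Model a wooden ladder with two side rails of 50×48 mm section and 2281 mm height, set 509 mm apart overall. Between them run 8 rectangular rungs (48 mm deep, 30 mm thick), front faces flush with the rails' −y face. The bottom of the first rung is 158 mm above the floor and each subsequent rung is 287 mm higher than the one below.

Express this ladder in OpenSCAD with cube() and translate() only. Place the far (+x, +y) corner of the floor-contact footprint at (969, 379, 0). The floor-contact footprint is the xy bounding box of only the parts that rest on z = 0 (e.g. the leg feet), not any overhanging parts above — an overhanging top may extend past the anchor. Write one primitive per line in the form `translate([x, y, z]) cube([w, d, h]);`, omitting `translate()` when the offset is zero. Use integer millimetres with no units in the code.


translate([460, 331, 0]) cube([50, 48, 2281]);
translate([919, 331, 0]) cube([50, 48, 2281]);
translate([510, 331, 158]) cube([409, 48, 30]);
translate([510, 331, 445]) cube([409, 48, 30]);
translate([510, 331, 732]) cube([409, 48, 30]);
translate([510, 331, 1019]) cube([409, 48, 30]);
translate([510, 331, 1306]) cube([409, 48, 30]);
translate([510, 331, 1593]) cube([409, 48, 30]);
translate([510, 331, 1880]) cube([409, 48, 30]);
translate([510, 331, 2167]) cube([409, 48, 30]);


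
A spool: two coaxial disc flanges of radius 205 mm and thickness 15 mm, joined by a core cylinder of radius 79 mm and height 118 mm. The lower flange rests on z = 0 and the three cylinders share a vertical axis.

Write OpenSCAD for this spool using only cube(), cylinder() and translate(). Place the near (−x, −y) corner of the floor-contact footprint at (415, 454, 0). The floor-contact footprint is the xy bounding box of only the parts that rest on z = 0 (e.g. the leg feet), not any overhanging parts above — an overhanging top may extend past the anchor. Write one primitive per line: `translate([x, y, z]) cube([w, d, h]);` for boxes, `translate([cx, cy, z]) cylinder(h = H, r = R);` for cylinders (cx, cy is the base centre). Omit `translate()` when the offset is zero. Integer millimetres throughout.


translate([620, 659, 0]) cylinder(h = 15, r = 205);
translate([620, 659, 15]) cylinder(h = 118, r = 79);
translate([620, 659, 133]) cylinder(h = 15, r = 205);


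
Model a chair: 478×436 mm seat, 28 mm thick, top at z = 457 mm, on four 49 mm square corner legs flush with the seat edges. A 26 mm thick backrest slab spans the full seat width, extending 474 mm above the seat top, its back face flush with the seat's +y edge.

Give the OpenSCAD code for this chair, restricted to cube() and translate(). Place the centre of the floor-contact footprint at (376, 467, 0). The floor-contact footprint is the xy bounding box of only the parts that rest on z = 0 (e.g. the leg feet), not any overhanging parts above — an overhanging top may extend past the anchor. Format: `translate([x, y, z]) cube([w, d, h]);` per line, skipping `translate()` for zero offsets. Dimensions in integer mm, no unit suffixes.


// leg_h = 457 - 28 = 429
translate([137, 249, 429]) cube([478, 436, 28]);
translate([137, 249, 0]) cube([49, 49, 429]);
translate([566, 249, 0]) cube([49, 49, 429]);
translate([137, 636, 0]) cube([49, 49, 429]);
translate([566, 636, 0]) cube([49, 49, 429]);
translate([137, 659, 457]) cube([478, 26, 474]);


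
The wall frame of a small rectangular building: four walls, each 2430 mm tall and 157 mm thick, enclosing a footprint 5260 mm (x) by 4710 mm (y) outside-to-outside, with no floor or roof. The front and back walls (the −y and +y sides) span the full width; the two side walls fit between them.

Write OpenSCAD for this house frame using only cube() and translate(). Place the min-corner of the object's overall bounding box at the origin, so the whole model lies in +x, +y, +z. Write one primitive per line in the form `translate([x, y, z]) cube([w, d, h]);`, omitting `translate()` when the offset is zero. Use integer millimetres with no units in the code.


cube([5260, 157, 2430]);
translate([0, 4553, 0]) cube([5260, 157, 2430]);
translate([0, 157, 0]) cube([157, 4396, 2430]);
translate([5103, 157, 0]) cube([157, 4396, 2430]);


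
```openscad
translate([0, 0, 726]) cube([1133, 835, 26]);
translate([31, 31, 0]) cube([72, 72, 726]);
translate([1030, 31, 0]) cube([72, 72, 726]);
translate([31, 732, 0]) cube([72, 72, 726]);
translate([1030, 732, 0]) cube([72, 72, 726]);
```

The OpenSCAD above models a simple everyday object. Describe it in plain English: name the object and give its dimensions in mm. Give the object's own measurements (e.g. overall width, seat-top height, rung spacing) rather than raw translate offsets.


A table: top 1133 mm (x) × 835 mm (y), 26 mm thick, upper face at z = 752 mm, on four 72×72 mm square legs, each inset 31 mm from the nearest pair of top edges from z = 0 to the bottom of the top.


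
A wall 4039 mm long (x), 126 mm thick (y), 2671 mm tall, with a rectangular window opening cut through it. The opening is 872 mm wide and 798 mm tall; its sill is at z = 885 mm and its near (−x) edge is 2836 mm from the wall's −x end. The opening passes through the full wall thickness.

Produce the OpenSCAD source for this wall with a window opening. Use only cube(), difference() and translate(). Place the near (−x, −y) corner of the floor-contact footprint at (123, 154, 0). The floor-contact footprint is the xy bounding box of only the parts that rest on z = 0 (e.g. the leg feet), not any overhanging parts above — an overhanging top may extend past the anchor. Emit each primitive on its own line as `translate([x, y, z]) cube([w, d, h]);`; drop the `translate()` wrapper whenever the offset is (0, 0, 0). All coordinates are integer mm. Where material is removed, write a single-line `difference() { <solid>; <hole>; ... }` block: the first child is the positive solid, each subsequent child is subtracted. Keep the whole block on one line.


difference() { translate([123, 154, 0]) cube([4039, 126, 2671]); translate([2959, 154, 885]) cube([872, 126, 798]); }


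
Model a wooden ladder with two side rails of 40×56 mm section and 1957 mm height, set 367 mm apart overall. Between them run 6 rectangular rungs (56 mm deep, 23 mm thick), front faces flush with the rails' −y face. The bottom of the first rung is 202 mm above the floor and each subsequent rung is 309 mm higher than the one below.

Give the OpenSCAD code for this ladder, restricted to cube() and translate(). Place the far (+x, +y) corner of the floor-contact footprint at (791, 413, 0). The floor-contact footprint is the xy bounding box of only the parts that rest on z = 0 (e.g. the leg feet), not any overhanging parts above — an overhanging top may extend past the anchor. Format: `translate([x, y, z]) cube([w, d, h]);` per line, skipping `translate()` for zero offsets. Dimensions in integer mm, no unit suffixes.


translate([424, 357, 0]) cube([40, 56, 1957]);
translate([751, 357, 0]) cube([40, 56, 1957]);
translate([464, 357, 202]) cube([287, 56, 23]);
translate([464, 357, 511]) cube([287, 56, 23]);
translate([464, 357, 820]) cube([287, 56, 23]);
translate([464, 357, 1129]) cube([287, 56, 23]);
translate([464, 357, 1438]) cube([287, 56, 23]);
translate([464, 357, 1747]) cube([287, 56, 23]);


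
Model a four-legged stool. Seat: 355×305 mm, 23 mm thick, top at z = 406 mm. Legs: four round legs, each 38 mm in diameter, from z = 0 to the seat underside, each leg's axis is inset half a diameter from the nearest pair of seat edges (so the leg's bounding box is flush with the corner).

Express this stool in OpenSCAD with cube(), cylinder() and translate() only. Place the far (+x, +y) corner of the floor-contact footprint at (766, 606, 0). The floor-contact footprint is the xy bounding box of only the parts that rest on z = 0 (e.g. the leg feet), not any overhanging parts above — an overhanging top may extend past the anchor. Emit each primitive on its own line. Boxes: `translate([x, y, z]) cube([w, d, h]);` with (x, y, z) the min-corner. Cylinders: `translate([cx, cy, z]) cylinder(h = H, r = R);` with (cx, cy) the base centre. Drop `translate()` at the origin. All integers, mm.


translate([411, 301, 383]) cube([355, 305, 23]);
translate([430, 320, 0]) cylinder(h = 383, r = 19);
translate([747, 320, 0]) cylinder(h = 383, r = 19);
translate([430, 587, 0]) cylinder(h = 383, r = 19);
translate([747, 587, 0]) cylinder(h = 383, r = 19);


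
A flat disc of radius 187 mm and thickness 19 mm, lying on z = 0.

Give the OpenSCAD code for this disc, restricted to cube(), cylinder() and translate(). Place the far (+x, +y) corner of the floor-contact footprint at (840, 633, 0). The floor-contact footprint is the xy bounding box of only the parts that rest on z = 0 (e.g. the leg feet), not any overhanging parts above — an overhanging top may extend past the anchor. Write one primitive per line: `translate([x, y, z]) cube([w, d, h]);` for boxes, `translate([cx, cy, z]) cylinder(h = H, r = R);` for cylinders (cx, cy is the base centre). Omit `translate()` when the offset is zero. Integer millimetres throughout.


translate([653, 446, 0]) cylinder(h = 19, r = 187);


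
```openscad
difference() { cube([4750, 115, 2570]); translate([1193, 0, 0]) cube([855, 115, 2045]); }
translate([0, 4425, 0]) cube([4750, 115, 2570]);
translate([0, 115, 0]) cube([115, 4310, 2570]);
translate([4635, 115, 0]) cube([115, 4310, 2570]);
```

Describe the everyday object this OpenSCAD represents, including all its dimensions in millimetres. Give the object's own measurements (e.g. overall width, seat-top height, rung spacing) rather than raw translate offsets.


A single room: four walls, each 2570 mm tall and 115 mm thick, enclosing an outside footprint 4750×4540 mm (x × y), no floor or roof. The front and back walls (−y and +y sides) run the full x-width; the side walls fit between their inner faces. A door opening 855 mm wide and 2045 mm tall is cut through the front wall from the floor up, its −x edge 1193 mm from the wall's −x end.
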